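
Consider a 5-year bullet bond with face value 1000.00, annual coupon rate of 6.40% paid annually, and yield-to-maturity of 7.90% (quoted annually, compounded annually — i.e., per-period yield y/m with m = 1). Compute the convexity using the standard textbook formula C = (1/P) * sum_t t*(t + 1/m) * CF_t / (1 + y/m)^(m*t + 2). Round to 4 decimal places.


Coupon per period c = face * coupon_rate / m = 64.000000
Periods per year m = 1; per-period yield y/m = 0.079000
Number of cashflows N = 5
Cashflows (t years, CF_t, discount factor 1/(1+y/m)^(m*t), PV):
  t = 1.0000: CF_t = 64.000000, DF = 0.926784, PV = 59.314180
  t = 2.0000: CF_t = 64.000000, DF = 0.858929, PV = 54.971436
  t = 3.0000: CF_t = 64.000000, DF = 0.796041, PV = 50.946651
  t = 4.0000: CF_t = 64.000000, DF = 0.737758, PV = 47.216544
  t = 5.0000: CF_t = 1064.000000, DF = 0.683743, PV = 727.502357
Price P = sum_t PV_t = 939.951168
Convexity numerator sum_t t*(t + 1/m) * CF_t / (1+y/m)^(m*t + 2):
  t = 1.0000: term = 101.893302
  t = 2.0000: term = 283.299264
  t = 3.0000: term = 525.114483
  t = 4.0000: term = 811.112887
  t = 5.0000: term = 18746.179444
Convexity = (1/P) * sum = 20467.599379 / 939.951168 = 21.775173

Answer: Convexity = 21.7752


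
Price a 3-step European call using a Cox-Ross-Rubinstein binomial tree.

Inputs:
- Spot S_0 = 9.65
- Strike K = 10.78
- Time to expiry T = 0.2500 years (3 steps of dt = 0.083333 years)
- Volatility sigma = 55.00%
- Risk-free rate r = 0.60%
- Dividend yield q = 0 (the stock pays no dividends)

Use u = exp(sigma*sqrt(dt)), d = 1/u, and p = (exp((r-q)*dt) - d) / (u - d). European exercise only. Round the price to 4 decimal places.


dt = T/N = 0.083333
u = exp(sigma*sqrt(dt)) = 1.172070; d = 1/u = 0.853191
p = (exp((r-q)*dt) - d) / (u - d) = 0.461959
Discount per step: exp(-r*dt) = 0.999500
Stock lattice S(k, i) with i counting down-moves:
  k=0: S(0,0) = 9.6500
  k=1: S(1,0) = 11.3105; S(1,1) = 8.2333
  k=2: S(2,0) = 13.2567; S(2,1) = 9.6500; S(2,2) = 7.0246
  k=3: S(3,0) = 15.5377; S(3,1) = 11.3105; S(3,2) = 8.2333; S(3,3) = 5.9933
Terminal payoffs V(N, i) = max(S_T - K, 0):
  V(3,0) = 4.757740; V(3,1) = 0.530474; V(3,2) = 0.000000; V(3,3) = 0.000000
Backward induction: V(k, i) = exp(-r*dt) * [p * V(k+1, i) + (1-p) * V(k+1, i+1)].
  V(2,0) = exp(-r*dt) * [p*4.757740 + (1-p)*0.530474] = 2.482055
  V(2,1) = exp(-r*dt) * [p*0.530474 + (1-p)*0.000000] = 0.244935
  V(2,2) = exp(-r*dt) * [p*0.000000 + (1-p)*0.000000] = 0.000000
  V(1,0) = exp(-r*dt) * [p*2.482055 + (1-p)*0.244935] = 1.277753
  V(1,1) = exp(-r*dt) * [p*0.244935 + (1-p)*0.000000] = 0.113093
  V(0,0) = exp(-r*dt) * [p*1.277753 + (1-p)*0.113093] = 0.650793

Answer: Price = V(0,0) = 0.6508


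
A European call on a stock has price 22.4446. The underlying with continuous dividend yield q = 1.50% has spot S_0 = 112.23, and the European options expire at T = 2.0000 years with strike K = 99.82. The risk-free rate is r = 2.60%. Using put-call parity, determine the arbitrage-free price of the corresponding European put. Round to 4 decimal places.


Answer: Put price = 8.2935

Derivation:
Put-call parity: C - P = S_0 * exp(-qT) - K * exp(-rT).
S_0 * exp(-qT) = 112.2300 * 0.97044553 = 108.91310223
K * exp(-rT) = 99.8200 * 0.94932887 = 94.76200749
P = C - S*exp(-qT) + K*exp(-rT)
P = 22.4446 - 108.91310223 + 94.76200749 = 8.2935


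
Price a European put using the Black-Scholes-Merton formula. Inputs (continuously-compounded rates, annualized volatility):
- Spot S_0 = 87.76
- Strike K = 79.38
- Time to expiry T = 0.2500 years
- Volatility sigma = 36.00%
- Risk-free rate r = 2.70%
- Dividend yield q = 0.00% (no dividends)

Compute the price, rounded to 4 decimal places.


d1 = (ln(S/K) + (r - q + 0.5*sigma^2) * T) / (sigma * sqrt(T)) = 0.68505205
d2 = d1 - sigma * sqrt(T) = 0.50505205
exp(-rT) = 0.99327273; exp(-qT) = 1.00000000
P = K * exp(-rT) * N(-d2) - S_0 * exp(-qT) * N(-d1)
N(-d1) = 0.24665554; N(-d2) = 0.30676114
P = 79.3800 * 0.99327273 * 0.30676114 - 87.7600 * 1.00000000 * 0.24665554 = 2.5404

Answer: Price = 2.5404


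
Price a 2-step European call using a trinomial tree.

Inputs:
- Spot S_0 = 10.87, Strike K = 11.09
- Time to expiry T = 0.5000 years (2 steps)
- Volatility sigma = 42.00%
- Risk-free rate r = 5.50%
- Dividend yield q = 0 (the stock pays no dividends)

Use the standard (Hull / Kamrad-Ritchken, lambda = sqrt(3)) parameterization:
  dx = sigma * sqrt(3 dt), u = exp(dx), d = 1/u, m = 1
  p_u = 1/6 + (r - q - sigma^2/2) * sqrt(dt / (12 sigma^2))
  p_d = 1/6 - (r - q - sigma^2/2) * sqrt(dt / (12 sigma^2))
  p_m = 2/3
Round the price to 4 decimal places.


Answer: Price = V(0,0) = 1.1836

Derivation:
dt = T/N = 0.250000; dx = sigma*sqrt(3*dt) = 0.363731
u = exp(dx) = 1.438687; d = 1/u = 0.695078
p_u = 0.155257, p_m = 0.666667, p_d = 0.178076
Discount per step: exp(-r*dt) = 0.986344
Stock lattice S(k, j) with j the centered position index:
  k=0: S(0,+0) = 10.8700
  k=1: S(1,-1) = 7.5555; S(1,+0) = 10.8700; S(1,+1) = 15.6385
  k=2: S(2,-2) = 5.2517; S(2,-1) = 7.5555; S(2,+0) = 10.8700; S(2,+1) = 15.6385; S(2,+2) = 22.4989
Terminal payoffs V(N, j) = max(S_T - K, 0):
  V(2,-2) = 0.000000; V(2,-1) = 0.000000; V(2,+0) = 0.000000; V(2,+1) = 4.548524; V(2,+2) = 11.408936
Backward induction: V(k, j) = exp(-r*dt) * [p_u * V(k+1, j+1) + p_m * V(k+1, j) + p_d * V(k+1, j-1)]
  V(1,-1) = exp(-r*dt) * [p_u*0.000000 + p_m*0.000000 + p_d*0.000000] = 0.000000
  V(1,+0) = exp(-r*dt) * [p_u*4.548524 + p_m*0.000000 + p_d*0.000000] = 0.696547
  V(1,+1) = exp(-r*dt) * [p_u*11.408936 + p_m*4.548524 + p_d*0.000000] = 4.738070
  V(0,+0) = exp(-r*dt) * [p_u*4.738070 + p_m*0.696547 + p_d*0.000000] = 1.183597


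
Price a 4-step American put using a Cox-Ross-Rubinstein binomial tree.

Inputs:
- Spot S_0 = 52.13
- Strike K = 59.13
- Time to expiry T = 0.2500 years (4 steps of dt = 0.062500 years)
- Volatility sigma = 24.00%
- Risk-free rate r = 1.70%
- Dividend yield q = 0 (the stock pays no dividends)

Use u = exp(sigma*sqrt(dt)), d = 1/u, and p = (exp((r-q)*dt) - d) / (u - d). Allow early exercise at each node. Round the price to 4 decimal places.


Answer: Price = V(0,0) = 7.3063

Derivation:
dt = T/N = 0.062500
u = exp(sigma*sqrt(dt)) = 1.061837; d = 1/u = 0.941765
p = (exp((r-q)*dt) - d) / (u - d) = 0.493858
Discount per step: exp(-r*dt) = 0.998938
Stock lattice S(k, i) with i counting down-moves:
  k=0: S(0,0) = 52.1300
  k=1: S(1,0) = 55.3535; S(1,1) = 49.0942
  k=2: S(2,0) = 58.7764; S(2,1) = 52.1300; S(2,2) = 46.2352
  k=3: S(3,0) = 62.4109; S(3,1) = 55.3535; S(3,2) = 49.0942; S(3,3) = 43.5426
  k=4: S(4,0) = 66.2702; S(4,1) = 58.7764; S(4,2) = 52.1300; S(4,3) = 46.2352; S(4,4) = 41.0069
Terminal payoffs V(N, i) = max(K - S_T, 0):
  V(4,0) = 0.000000; V(4,1) = 0.353589; V(4,2) = 7.000000; V(4,3) = 12.894838; V(4,4) = 18.123090
Backward induction: V(k, i) = exp(-r*dt) * [p * V(k+1, i) + (1-p) * V(k+1, i+1)]; then take max(V_cont, immediate exercise) for American.
  V(3,0) = exp(-r*dt) * [p*0.000000 + (1-p)*0.353589] = 0.178776; exercise = 0.000000; V(3,0) = max -> 0.178776
  V(3,1) = exp(-r*dt) * [p*0.353589 + (1-p)*7.000000] = 3.713669; exercise = 3.776461; V(3,1) = max -> 3.776461
  V(3,2) = exp(-r*dt) * [p*7.000000 + (1-p)*12.894838] = 9.973023; exercise = 10.035815; V(3,2) = max -> 10.035815
  V(3,3) = exp(-r*dt) * [p*12.894838 + (1-p)*18.123090] = 15.524572; exercise = 15.587364; V(3,3) = max -> 15.587364
  V(2,0) = exp(-r*dt) * [p*0.178776 + (1-p)*3.776461] = 1.997592; exercise = 0.353589; V(2,0) = max -> 1.997592
  V(2,1) = exp(-r*dt) * [p*3.776461 + (1-p)*10.035815] = 6.937208; exercise = 7.000000; V(2,1) = max -> 7.000000
  V(2,2) = exp(-r*dt) * [p*10.035815 + (1-p)*15.587364] = 12.832045; exercise = 12.894838; V(2,2) = max -> 12.894838
  V(1,0) = exp(-r*dt) * [p*1.997592 + (1-p)*7.000000] = 4.524710; exercise = 3.776461; V(1,0) = max -> 4.524710
  V(1,1) = exp(-r*dt) * [p*7.000000 + (1-p)*12.894838] = 9.973023; exercise = 10.035815; V(1,1) = max -> 10.035815
  V(0,0) = exp(-r*dt) * [p*4.524710 + (1-p)*10.035815] = 7.306344; exercise = 7.000000; V(0,0) = max -> 7.306344


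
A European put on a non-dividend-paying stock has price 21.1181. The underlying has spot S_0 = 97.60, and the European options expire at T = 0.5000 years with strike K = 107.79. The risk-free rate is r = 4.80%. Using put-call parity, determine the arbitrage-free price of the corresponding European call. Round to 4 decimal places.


Answer: Call price = 13.4843

Derivation:
Put-call parity: C - P = S_0 * exp(-qT) - K * exp(-rT).
S_0 * exp(-qT) = 97.6000 * 1.00000000 = 97.60000000
K * exp(-rT) = 107.7900 * 0.97628571 = 105.23383665
C = P + S*exp(-qT) - K*exp(-rT)
C = 21.1181 + 97.60000000 - 105.23383665 = 13.4843


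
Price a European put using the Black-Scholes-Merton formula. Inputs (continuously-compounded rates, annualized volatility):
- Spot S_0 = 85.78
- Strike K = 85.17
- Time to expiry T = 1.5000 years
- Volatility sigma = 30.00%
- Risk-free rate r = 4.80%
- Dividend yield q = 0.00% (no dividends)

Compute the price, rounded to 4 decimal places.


Answer: Price = 9.0389

Derivation:
d1 = (ln(S/K) + (r - q + 0.5*sigma^2) * T) / (sigma * sqrt(T)) = 0.39909433
d2 = d1 - sigma * sqrt(T) = 0.03167087
exp(-rT) = 0.93053090; exp(-qT) = 1.00000000
P = K * exp(-rT) * N(-d2) - S_0 * exp(-qT) * N(-d1)
N(-d1) = 0.34491185; N(-d2) = 0.48736726
P = 85.1700 * 0.93053090 * 0.48736726 - 85.7800 * 1.00000000 * 0.34491185 = 9.0389


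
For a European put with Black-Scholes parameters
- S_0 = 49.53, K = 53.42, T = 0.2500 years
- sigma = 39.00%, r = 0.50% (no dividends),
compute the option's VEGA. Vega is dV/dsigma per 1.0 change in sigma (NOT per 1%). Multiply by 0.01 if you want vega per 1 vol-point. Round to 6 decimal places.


d1 = -0.2838162107; d2 = -0.4788162107
phi(d1) = 0.3831938225; exp(-qT) = 1.0000000000; exp(-rT) = 0.9987507809
Vega = S * exp(-qT) * phi(d1) * sqrt(T) = 49.5300 * 1.0000000000 * 0.3831938225 * 0.5000000000 = 9.489795

Answer: Vega = 9.489795


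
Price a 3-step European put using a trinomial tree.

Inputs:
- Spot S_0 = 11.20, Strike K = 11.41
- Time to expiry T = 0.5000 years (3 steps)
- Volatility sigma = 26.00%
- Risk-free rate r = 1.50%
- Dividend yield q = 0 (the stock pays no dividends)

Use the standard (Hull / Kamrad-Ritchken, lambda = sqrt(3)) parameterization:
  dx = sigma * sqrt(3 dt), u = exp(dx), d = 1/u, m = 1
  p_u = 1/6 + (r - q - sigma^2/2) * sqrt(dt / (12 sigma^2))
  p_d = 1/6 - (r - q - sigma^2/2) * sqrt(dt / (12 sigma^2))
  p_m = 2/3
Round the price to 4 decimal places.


Answer: Price = V(0,0) = 0.8490

Derivation:
dt = T/N = 0.166667; dx = sigma*sqrt(3*dt) = 0.183848
u = exp(dx) = 1.201833; d = 1/u = 0.832062
p_u = 0.158145, p_m = 0.666667, p_d = 0.175188
Discount per step: exp(-r*dt) = 0.997503
Stock lattice S(k, j) with j the centered position index:
  k=0: S(0,+0) = 11.2000
  k=1: S(1,-1) = 9.3191; S(1,+0) = 11.2000; S(1,+1) = 13.4605
  k=2: S(2,-2) = 7.7541; S(2,-1) = 9.3191; S(2,+0) = 11.2000; S(2,+1) = 13.4605; S(2,+2) = 16.1773
  k=3: S(3,-3) = 6.4519; S(3,-2) = 7.7541; S(3,-1) = 9.3191; S(3,+0) = 11.2000; S(3,+1) = 13.4605; S(3,+2) = 16.1773; S(3,+3) = 19.4424
Terminal payoffs V(N, j) = max(K - S_T, 0):
  V(3,-3) = 4.958127; V(3,-2) = 3.655927; V(3,-1) = 2.090900; V(3,+0) = 0.210000; V(3,+1) = 0.000000; V(3,+2) = 0.000000; V(3,+3) = 0.000000
Backward induction: V(k, j) = exp(-r*dt) * [p_u * V(k+1, j+1) + p_m * V(k+1, j) + p_d * V(k+1, j-1)]
  V(2,-2) = exp(-r*dt) * [p_u*2.090900 + p_m*3.655927 + p_d*4.958127] = 3.627476
  V(2,-1) = exp(-r*dt) * [p_u*0.210000 + p_m*2.090900 + p_d*3.655927] = 2.062457
  V(2,+0) = exp(-r*dt) * [p_u*0.000000 + p_m*0.210000 + p_d*2.090900] = 0.505037
  V(2,+1) = exp(-r*dt) * [p_u*0.000000 + p_m*0.000000 + p_d*0.210000] = 0.036698
  V(2,+2) = exp(-r*dt) * [p_u*0.000000 + p_m*0.000000 + p_d*0.000000] = 0.000000
  V(1,-1) = exp(-r*dt) * [p_u*0.505037 + p_m*2.062457 + p_d*3.627476] = 2.085112
  V(1,+0) = exp(-r*dt) * [p_u*0.036698 + p_m*0.505037 + p_d*2.062457] = 0.702056
  V(1,+1) = exp(-r*dt) * [p_u*0.000000 + p_m*0.036698 + p_d*0.505037] = 0.112660
  V(0,+0) = exp(-r*dt) * [p_u*0.112660 + p_m*0.702056 + p_d*2.085112] = 0.849015


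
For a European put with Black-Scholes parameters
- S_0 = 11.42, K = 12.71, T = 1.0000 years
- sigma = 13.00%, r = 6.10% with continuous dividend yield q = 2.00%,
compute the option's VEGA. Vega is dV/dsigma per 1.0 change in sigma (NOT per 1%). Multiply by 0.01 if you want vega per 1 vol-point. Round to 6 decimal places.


Answer: Vega = 4.048561

Derivation:
d1 = -0.4428683152; d2 = -0.5728683152
phi(d1) = 0.3616766474; exp(-qT) = 0.9801986733; exp(-rT) = 0.9408232398
Vega = S * exp(-qT) * phi(d1) * sqrt(T) = 11.4200 * 0.9801986733 * 0.3616766474 * 1.0000000000 = 4.048561


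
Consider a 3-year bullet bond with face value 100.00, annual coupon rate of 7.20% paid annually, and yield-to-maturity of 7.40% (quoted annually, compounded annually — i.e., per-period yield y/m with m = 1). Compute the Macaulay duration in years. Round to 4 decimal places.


Answer: Macaulay duration = 2.8025 years

Derivation:
Coupon per period c = face * coupon_rate / m = 7.200000
Periods per year m = 1; per-period yield y/m = 0.074000
Number of cashflows N = 3
Cashflows (t years, CF_t, discount factor 1/(1+y/m)^(m*t), PV):
  t = 1.0000: CF_t = 7.200000, DF = 0.931099, PV = 6.703911
  t = 2.0000: CF_t = 7.200000, DF = 0.866945, PV = 6.242002
  t = 3.0000: CF_t = 107.200000, DF = 0.807211, PV = 86.533036
Price P = sum_t PV_t = 99.478949
Macaulay numerator sum_t t * PV_t:
  t * PV_t at t = 1.0000: 6.703911
  t * PV_t at t = 2.0000: 12.484005
  t * PV_t at t = 3.0000: 259.599108
Macaulay duration D = (sum_t t * PV_t) / P = 278.787024 / 99.478949 = 2.802473


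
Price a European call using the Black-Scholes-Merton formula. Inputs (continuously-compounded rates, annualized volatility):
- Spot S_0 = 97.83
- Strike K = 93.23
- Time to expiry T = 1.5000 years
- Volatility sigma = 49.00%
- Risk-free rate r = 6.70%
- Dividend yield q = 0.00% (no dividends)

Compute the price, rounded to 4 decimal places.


d1 = (ln(S/K) + (r - q + 0.5*sigma^2) * T) / (sigma * sqrt(T)) = 0.54778042
d2 = d1 - sigma * sqrt(T) = -0.05234456
exp(-rT) = 0.90438511; exp(-qT) = 1.00000000
C = S_0 * exp(-qT) * N(d1) - K * exp(-rT) * N(d2)
N(d1) = 0.70807866; N(d2) = 0.47912707
C = 97.8300 * 1.00000000 * 0.70807866 - 93.2300 * 0.90438511 * 0.47912707 = 28.8733

Answer: Price = 28.8733


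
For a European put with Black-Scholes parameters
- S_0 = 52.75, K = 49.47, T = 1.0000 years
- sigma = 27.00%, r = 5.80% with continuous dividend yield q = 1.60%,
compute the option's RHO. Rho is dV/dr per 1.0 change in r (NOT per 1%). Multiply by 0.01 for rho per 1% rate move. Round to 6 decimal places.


Answer: Rho = -18.583251

Derivation:
d1 = 0.5283235078; d2 = 0.2583235078
phi(d1) = 0.3469753990; exp(-qT) = 0.9841273201; exp(-rT) = 0.9436499474
N(-d2) = 0.3980786226
Rho = -K*T*exp(-rT)*N(-d2) = -49.4700 * 1.0000 * 0.9436499474 * 0.3980786226 = -18.583251


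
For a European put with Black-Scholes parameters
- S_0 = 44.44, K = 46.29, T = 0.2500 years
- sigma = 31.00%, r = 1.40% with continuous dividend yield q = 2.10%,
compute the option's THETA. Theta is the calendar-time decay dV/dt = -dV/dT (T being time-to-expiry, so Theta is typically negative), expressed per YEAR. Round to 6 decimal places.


Answer: Theta = -5.487135

Derivation:
d1 = -0.1969257437; d2 = -0.3519257437
phi(d1) = 0.3912813520; exp(-qT) = 0.9947637572; exp(-rT) = 0.9965061179
Theta = -S*exp(-qT)*phi(d1)*sigma/(2*sqrt(T)) + r*K*exp(-rT)*N(-d2) - q*S*exp(-qT)*N(-d1)
N(-d1) = 0.5780571762; N(-d2) = 0.6375530240; sqrt(T) = 0.5000000000
Term 1 = -44.4400 * 0.9947637572 * 0.3912813520 * 0.3100 / (2 * 0.5000000000) = -5.3622227210
Term 2 = 0.0140 * 46.2900 * 0.9965061179 * 0.6375530240 = 0.4117290363
Term 3 = -0.0210 * 44.4400 * 0.9947637572 * 0.5780571762 = -0.5366413037
Theta = -5.3622227210 + (0.4117290363) + (-0.5366413037) = -5.487135


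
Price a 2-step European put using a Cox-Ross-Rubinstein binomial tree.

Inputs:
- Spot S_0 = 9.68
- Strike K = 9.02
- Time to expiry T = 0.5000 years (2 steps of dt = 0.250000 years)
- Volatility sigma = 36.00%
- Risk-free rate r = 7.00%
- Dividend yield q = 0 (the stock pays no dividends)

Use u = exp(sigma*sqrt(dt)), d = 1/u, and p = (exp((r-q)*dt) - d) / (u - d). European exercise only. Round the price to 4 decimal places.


dt = T/N = 0.250000
u = exp(sigma*sqrt(dt)) = 1.197217; d = 1/u = 0.835270
p = (exp((r-q)*dt) - d) / (u - d) = 0.503896
Discount per step: exp(-r*dt) = 0.982652
Stock lattice S(k, i) with i counting down-moves:
  k=0: S(0,0) = 9.6800
  k=1: S(1,0) = 11.5891; S(1,1) = 8.0854
  k=2: S(2,0) = 13.8746; S(2,1) = 9.6800; S(2,2) = 6.7535
Terminal payoffs V(N, i) = max(K - S_T, 0):
  V(2,0) = 0.000000; V(2,1) = 0.000000; V(2,2) = 2.266493
Backward induction: V(k, i) = exp(-r*dt) * [p * V(k+1, i) + (1-p) * V(k+1, i+1)].
  V(1,0) = exp(-r*dt) * [p*0.000000 + (1-p)*0.000000] = 0.000000
  V(1,1) = exp(-r*dt) * [p*0.000000 + (1-p)*2.266493] = 1.104910
  V(0,0) = exp(-r*dt) * [p*0.000000 + (1-p)*1.104910] = 0.538641

Answer: Price = V(0,0) = 0.5386


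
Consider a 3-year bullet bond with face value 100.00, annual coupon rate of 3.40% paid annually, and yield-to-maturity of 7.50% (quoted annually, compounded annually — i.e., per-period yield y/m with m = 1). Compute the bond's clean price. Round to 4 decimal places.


Coupon per period c = face * coupon_rate / m = 3.400000
Periods per year m = 1; per-period yield y/m = 0.075000
Number of cashflows N = 3
Cashflows (t years, CF_t, discount factor 1/(1+y/m)^(m*t), PV):
  t = 1.0000: CF_t = 3.400000, DF = 0.930233, PV = 3.162791
  t = 2.0000: CF_t = 3.400000, DF = 0.865333, PV = 2.942131
  t = 3.0000: CF_t = 103.400000, DF = 0.804961, PV = 83.232923
Price P = sum_t PV_t = 89.337844

Answer: Price = 89.3378


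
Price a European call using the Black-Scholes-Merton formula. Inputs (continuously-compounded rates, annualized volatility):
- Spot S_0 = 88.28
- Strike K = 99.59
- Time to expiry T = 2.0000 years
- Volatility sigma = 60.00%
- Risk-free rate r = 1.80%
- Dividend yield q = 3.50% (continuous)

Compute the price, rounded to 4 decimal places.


Answer: Price = 22.8872

Derivation:
d1 = (ln(S/K) + (r - q + 0.5*sigma^2) * T) / (sigma * sqrt(T)) = 0.24212730
d2 = d1 - sigma * sqrt(T) = -0.60640084
exp(-rT) = 0.96464029; exp(-qT) = 0.93239382
C = S_0 * exp(-qT) * N(d1) - K * exp(-rT) * N(d2)
N(d1) = 0.59565924; N(d2) = 0.27212430
C = 88.2800 * 0.93239382 * 0.59565924 - 99.5900 * 0.96464029 * 0.27212430 = 22.8872


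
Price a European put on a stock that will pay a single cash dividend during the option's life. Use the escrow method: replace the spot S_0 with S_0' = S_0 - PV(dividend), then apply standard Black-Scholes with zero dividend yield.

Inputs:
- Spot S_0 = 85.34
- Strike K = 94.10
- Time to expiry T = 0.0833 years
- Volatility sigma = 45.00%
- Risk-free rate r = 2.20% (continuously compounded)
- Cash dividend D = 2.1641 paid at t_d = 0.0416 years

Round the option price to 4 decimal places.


PV(D) = D * exp(-r * t_d) = 2.1641 * 0.99908522 = 2.16212032
S_0' = S_0 - PV(D) = 85.3400 - 2.16212032 = 83.17787968
d1 = (ln(S_0'/K) + (r + sigma^2/2)*T) / (sigma*sqrt(T)) = -0.87089445
d2 = d1 - sigma*sqrt(T) = -1.00077227
exp(-rT) = 0.99816908
N(-d1) = 0.80809411; N(-d2) = 0.84153154
P = K * exp(-rT) * N(-d2) - S_0' * N(-d1) = 94.1000 * 0.99816908 * 0.84153154 - 83.17787968 * 0.80809411 = 11.8276

Answer: Price = 11.8276


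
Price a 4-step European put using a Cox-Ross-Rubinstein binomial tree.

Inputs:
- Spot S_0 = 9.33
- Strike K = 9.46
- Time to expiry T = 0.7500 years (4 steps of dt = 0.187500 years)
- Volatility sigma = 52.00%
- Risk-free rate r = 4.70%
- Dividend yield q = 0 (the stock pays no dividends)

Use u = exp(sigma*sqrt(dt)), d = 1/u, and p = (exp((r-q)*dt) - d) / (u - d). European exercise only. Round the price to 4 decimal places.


Answer: Price = V(0,0) = 1.4713

Derivation:
dt = T/N = 0.187500
u = exp(sigma*sqrt(dt)) = 1.252531; d = 1/u = 0.798383
p = (exp((r-q)*dt) - d) / (u - d) = 0.463435
Discount per step: exp(-r*dt) = 0.991226
Stock lattice S(k, i) with i counting down-moves:
  k=0: S(0,0) = 9.3300
  k=1: S(1,0) = 11.6861; S(1,1) = 7.4489
  k=2: S(2,0) = 14.6372; S(2,1) = 9.3300; S(2,2) = 5.9471
  k=3: S(3,0) = 18.3336; S(3,1) = 11.6861; S(3,2) = 7.4489; S(3,3) = 4.7481
  k=4: S(4,0) = 22.9634; S(4,1) = 14.6372; S(4,2) = 9.3300; S(4,3) = 5.9471; S(4,4) = 3.7908
Terminal payoffs V(N, i) = max(K - S_T, 0):
  V(4,0) = 0.000000; V(4,1) = 0.000000; V(4,2) = 0.130000; V(4,3) = 3.512911; V(4,4) = 5.669232
Backward induction: V(k, i) = exp(-r*dt) * [p * V(k+1, i) + (1-p) * V(k+1, i+1)].
  V(3,0) = exp(-r*dt) * [p*0.000000 + (1-p)*0.000000] = 0.000000
  V(3,1) = exp(-r*dt) * [p*0.000000 + (1-p)*0.130000] = 0.069141
  V(3,2) = exp(-r*dt) * [p*0.130000 + (1-p)*3.512911] = 1.928085
  V(3,3) = exp(-r*dt) * [p*3.512911 + (1-p)*5.669232] = 4.628944
  V(2,0) = exp(-r*dt) * [p*0.000000 + (1-p)*0.069141] = 0.036773
  V(2,1) = exp(-r*dt) * [p*0.069141 + (1-p)*1.928085] = 1.057227
  V(2,2) = exp(-r*dt) * [p*1.928085 + (1-p)*4.628944] = 3.347640
  V(1,0) = exp(-r*dt) * [p*0.036773 + (1-p)*1.057227] = 0.579186
  V(1,1) = exp(-r*dt) * [p*1.057227 + (1-p)*3.347640] = 2.266123
  V(0,0) = exp(-r*dt) * [p*0.579186 + (1-p)*2.266123] = 1.471314


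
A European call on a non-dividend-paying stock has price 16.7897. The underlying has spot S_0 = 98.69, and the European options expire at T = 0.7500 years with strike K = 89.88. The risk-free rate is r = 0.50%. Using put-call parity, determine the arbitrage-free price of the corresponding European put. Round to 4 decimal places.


Put-call parity: C - P = S_0 * exp(-qT) - K * exp(-rT).
S_0 * exp(-qT) = 98.6900 * 1.00000000 = 98.69000000
K * exp(-rT) = 89.8800 * 0.99625702 = 89.54358118
P = C - S*exp(-qT) + K*exp(-rT)
P = 16.7897 - 98.69000000 + 89.54358118 = 7.6433

Answer: Put price = 7.6433


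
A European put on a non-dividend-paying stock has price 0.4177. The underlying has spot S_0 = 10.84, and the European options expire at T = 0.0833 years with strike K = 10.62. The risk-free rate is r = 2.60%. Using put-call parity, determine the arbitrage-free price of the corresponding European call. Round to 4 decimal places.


Put-call parity: C - P = S_0 * exp(-qT) - K * exp(-rT).
S_0 * exp(-qT) = 10.8400 * 1.00000000 = 10.84000000
K * exp(-rT) = 10.6200 * 0.99783654 = 10.59702409
C = P + S*exp(-qT) - K*exp(-rT)
C = 0.4177 + 10.84000000 - 10.59702409 = 0.6607

Answer: Call price = 0.6607


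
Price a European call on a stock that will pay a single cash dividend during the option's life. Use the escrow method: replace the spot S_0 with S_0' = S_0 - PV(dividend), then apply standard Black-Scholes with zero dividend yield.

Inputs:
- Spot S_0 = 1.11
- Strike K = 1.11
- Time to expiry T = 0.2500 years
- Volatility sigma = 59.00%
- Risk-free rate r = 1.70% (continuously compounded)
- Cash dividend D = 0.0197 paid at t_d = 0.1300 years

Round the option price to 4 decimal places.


Answer: Price = 0.1214

Derivation:
PV(D) = D * exp(-r * t_d) = 0.0197 * 0.99779244 = 0.01965651
S_0' = S_0 - PV(D) = 1.1100 - 0.01965651 = 1.09034349
d1 = (ln(S_0'/K) + (r + sigma^2/2)*T) / (sigma*sqrt(T)) = 0.10133986
d2 = d1 - sigma*sqrt(T) = -0.19366014
exp(-rT) = 0.99575902
N(d1) = 0.54035966; N(d2) = 0.42322100
C = S_0' * N(d1) - K * exp(-rT) * N(d2) = 1.09034349 * 0.54035966 - 1.1100 * 0.99575902 * 0.42322100 = 0.1214


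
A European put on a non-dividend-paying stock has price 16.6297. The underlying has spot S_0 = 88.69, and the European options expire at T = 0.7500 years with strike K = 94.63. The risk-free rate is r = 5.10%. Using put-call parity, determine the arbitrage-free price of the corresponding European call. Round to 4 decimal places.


Put-call parity: C - P = S_0 * exp(-qT) - K * exp(-rT).
S_0 * exp(-qT) = 88.6900 * 1.00000000 = 88.69000000
K * exp(-rT) = 94.6300 * 0.96247229 = 91.07875306
C = P + S*exp(-qT) - K*exp(-rT)
C = 16.6297 + 88.69000000 - 91.07875306 = 14.2409

Answer: Call price = 14.2409


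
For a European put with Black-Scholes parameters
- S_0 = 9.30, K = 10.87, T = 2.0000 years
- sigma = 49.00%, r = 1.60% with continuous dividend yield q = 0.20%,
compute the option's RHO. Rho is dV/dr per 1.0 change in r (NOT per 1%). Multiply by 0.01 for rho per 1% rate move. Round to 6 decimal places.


d1 = 0.1617798249; d2 = -0.5311848207
phi(d1) = 0.3937555912; exp(-qT) = 0.9960079893; exp(-rT) = 0.9685065821
N(-d2) = 0.7023546447
Rho = -K*T*exp(-rT)*N(-d2) = -10.8700 * 2.0000 * 0.9685065821 * 0.7023546447 = -14.788311

Answer: Rho = -14.788311


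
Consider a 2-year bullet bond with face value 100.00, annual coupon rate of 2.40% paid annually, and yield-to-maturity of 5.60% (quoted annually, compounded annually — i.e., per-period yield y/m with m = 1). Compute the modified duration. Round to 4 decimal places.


Answer: Modified duration = 1.8711

Derivation:
Coupon per period c = face * coupon_rate / m = 2.400000
Periods per year m = 1; per-period yield y/m = 0.056000
Number of cashflows N = 2
Cashflows (t years, CF_t, discount factor 1/(1+y/m)^(m*t), PV):
  t = 1.0000: CF_t = 2.400000, DF = 0.946970, PV = 2.272727
  t = 2.0000: CF_t = 102.400000, DF = 0.896752, PV = 91.827365
Price P = sum_t PV_t = 94.100092
First compute Macaulay numerator sum_t t * PV_t:
  t * PV_t at t = 1.0000: 2.272727
  t * PV_t at t = 2.0000: 183.654729
Macaulay duration D = 185.927456 / 94.100092 = 1.975848
Modified duration = D / (1 + y/m) = 1.975848 / (1 + 0.056000) = 1.871068


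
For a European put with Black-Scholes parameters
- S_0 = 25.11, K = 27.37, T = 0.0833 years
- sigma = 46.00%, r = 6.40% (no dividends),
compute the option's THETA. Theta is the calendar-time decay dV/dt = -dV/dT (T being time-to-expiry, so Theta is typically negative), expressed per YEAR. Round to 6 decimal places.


Answer: Theta = -5.582948

Derivation:
d1 = -0.5425944478; d2 = -0.6753584489
phi(d1) = 0.3443340902; exp(-qT) = 1.0000000000; exp(-rT) = 0.9946829856
Theta = -S*exp(-qT)*phi(d1)*sigma/(2*sqrt(T)) + r*K*exp(-rT)*N(-d2) - q*S*exp(-qT)*N(-d1)
N(-d1) = 0.7062954687; N(-d2) = 0.7502759712; sqrt(T) = 0.2886173938
Term 1 = -25.1100 * 1.0000000000 * 0.3443340902 * 0.4600 / (2 * 0.2886173938) = -6.8902038264
Term 2 = 0.0640 * 27.3700 * 0.9946829856 * 0.7502759712 = 1.3072555621
Term 3 = 0 (no dividend yield, q = 0)
Theta = -6.8902038264 + (1.3072555621) + (0.0000000000) = -5.582948


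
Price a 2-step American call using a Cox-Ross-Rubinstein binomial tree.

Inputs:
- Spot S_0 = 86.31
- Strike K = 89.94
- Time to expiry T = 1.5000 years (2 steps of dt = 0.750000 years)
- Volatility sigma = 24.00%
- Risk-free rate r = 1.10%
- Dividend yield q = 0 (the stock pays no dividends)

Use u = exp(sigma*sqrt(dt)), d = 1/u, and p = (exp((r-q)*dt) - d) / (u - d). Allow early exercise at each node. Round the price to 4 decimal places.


dt = T/N = 0.750000
u = exp(sigma*sqrt(dt)) = 1.231024; d = 1/u = 0.812332
p = (exp((r-q)*dt) - d) / (u - d) = 0.468010
Discount per step: exp(-r*dt) = 0.991784
Stock lattice S(k, i) with i counting down-moves:
  k=0: S(0,0) = 86.3100
  k=1: S(1,0) = 106.2497; S(1,1) = 70.1124
  k=2: S(2,0) = 130.7958; S(2,1) = 86.3100; S(2,2) = 56.9545
Terminal payoffs V(N, i) = max(S_T - K, 0):
  V(2,0) = 40.855843; V(2,1) = 0.000000; V(2,2) = 0.000000
Backward induction: V(k, i) = exp(-r*dt) * [p * V(k+1, i) + (1-p) * V(k+1, i+1)]; then take max(V_cont, immediate exercise) for American.
  V(1,0) = exp(-r*dt) * [p*40.855843 + (1-p)*0.000000] = 18.963864; exercise = 16.309655; V(1,0) = max -> 18.963864
  V(1,1) = exp(-r*dt) * [p*0.000000 + (1-p)*0.000000] = 0.000000; exercise = 0.000000; V(1,1) = max -> 0.000000
  V(0,0) = exp(-r*dt) * [p*18.963864 + (1-p)*0.000000] = 8.802367; exercise = 0.000000; V(0,0) = max -> 8.802367

Answer: Price = V(0,0) = 8.8024


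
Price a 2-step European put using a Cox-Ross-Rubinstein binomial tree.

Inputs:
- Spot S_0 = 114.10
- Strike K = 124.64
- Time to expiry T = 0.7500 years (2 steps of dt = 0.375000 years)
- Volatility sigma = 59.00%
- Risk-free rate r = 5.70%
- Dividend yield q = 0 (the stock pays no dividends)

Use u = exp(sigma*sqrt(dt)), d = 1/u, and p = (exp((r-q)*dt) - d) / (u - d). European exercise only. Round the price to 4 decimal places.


Answer: Price = V(0,0) = 25.7904

Derivation:
dt = T/N = 0.375000
u = exp(sigma*sqrt(dt)) = 1.435194; d = 1/u = 0.696770
p = (exp((r-q)*dt) - d) / (u - d) = 0.439903
Discount per step: exp(-r*dt) = 0.978852
Stock lattice S(k, i) with i counting down-moves:
  k=0: S(0,0) = 114.1000
  k=1: S(1,0) = 163.7556; S(1,1) = 79.5015
  k=2: S(2,0) = 235.0210; S(2,1) = 114.1000; S(2,2) = 55.3942
Terminal payoffs V(N, i) = max(K - S_T, 0):
  V(2,0) = 0.000000; V(2,1) = 10.540000; V(2,2) = 69.245751
Backward induction: V(k, i) = exp(-r*dt) * [p * V(k+1, i) + (1-p) * V(k+1, i+1)].
  V(1,0) = exp(-r*dt) * [p*0.000000 + (1-p)*10.540000] = 5.778572
  V(1,1) = exp(-r*dt) * [p*10.540000 + (1-p)*69.245751] = 42.502621
  V(0,0) = exp(-r*dt) * [p*5.778572 + (1-p)*42.502621] = 25.790385


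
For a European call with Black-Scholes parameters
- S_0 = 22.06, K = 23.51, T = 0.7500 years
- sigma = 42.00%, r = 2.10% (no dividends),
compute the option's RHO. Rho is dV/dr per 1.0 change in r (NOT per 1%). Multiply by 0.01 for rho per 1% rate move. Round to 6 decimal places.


Answer: Rho = 6.542166

Derivation:
d1 = 0.0501474107; d2 = -0.3135832589
phi(d1) = 0.3984409730; exp(-qT) = 1.0000000000; exp(-rT) = 0.9843733826
N(d2) = 0.3769187881
Rho = K*T*exp(-rT)*N(d2) = 23.5100 * 0.7500 * 0.9843733826 * 0.3769187881 = 6.542166


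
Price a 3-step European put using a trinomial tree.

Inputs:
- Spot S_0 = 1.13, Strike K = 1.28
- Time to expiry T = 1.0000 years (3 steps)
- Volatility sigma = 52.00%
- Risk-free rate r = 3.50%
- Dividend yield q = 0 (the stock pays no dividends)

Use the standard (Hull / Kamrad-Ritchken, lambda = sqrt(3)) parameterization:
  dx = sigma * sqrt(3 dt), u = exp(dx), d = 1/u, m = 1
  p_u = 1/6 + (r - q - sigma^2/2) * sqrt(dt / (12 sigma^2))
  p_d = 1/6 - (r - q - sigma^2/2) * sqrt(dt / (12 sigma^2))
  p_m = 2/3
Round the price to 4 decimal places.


Answer: Price = V(0,0) = 0.2985

Derivation:
dt = T/N = 0.333333; dx = sigma*sqrt(3*dt) = 0.520000
u = exp(dx) = 1.682028; d = 1/u = 0.594521
p_u = 0.134551, p_m = 0.666667, p_d = 0.198782
Discount per step: exp(-r*dt) = 0.988401
Stock lattice S(k, j) with j the centered position index:
  k=0: S(0,+0) = 1.1300
  k=1: S(1,-1) = 0.6718; S(1,+0) = 1.1300; S(1,+1) = 1.9007
  k=2: S(2,-2) = 0.3994; S(2,-1) = 0.6718; S(2,+0) = 1.1300; S(2,+1) = 1.9007; S(2,+2) = 3.1970
  k=3: S(3,-3) = 0.2375; S(3,-2) = 0.3994; S(3,-1) = 0.6718; S(3,+0) = 1.1300; S(3,+1) = 1.9007; S(3,+2) = 3.1970; S(3,+3) = 5.3775
Terminal payoffs V(N, j) = max(K - S_T, 0):
  V(3,-3) = 1.042546; V(3,-2) = 0.880596; V(3,-1) = 0.608192; V(3,+0) = 0.150000; V(3,+1) = 0.000000; V(3,+2) = 0.000000; V(3,+3) = 0.000000
Backward induction: V(k, j) = exp(-r*dt) * [p_u * V(k+1, j+1) + p_m * V(k+1, j) + p_d * V(k+1, j-1)]
  V(2,-2) = exp(-r*dt) * [p_u*0.608192 + p_m*0.880596 + p_d*1.042546] = 0.865974
  V(2,-1) = exp(-r*dt) * [p_u*0.150000 + p_m*0.608192 + p_d*0.880596] = 0.593723
  V(2,+0) = exp(-r*dt) * [p_u*0.000000 + p_m*0.150000 + p_d*0.608192] = 0.218335
  V(2,+1) = exp(-r*dt) * [p_u*0.000000 + p_m*0.000000 + p_d*0.150000] = 0.029471
  V(2,+2) = exp(-r*dt) * [p_u*0.000000 + p_m*0.000000 + p_d*0.000000] = 0.000000
  V(1,-1) = exp(-r*dt) * [p_u*0.218335 + p_m*0.593723 + p_d*0.865974] = 0.590405
  V(1,+0) = exp(-r*dt) * [p_u*0.029471 + p_m*0.218335 + p_d*0.593723] = 0.264441
  V(1,+1) = exp(-r*dt) * [p_u*0.000000 + p_m*0.029471 + p_d*0.218335] = 0.062318
  V(0,+0) = exp(-r*dt) * [p_u*0.062318 + p_m*0.264441 + p_d*0.590405] = 0.298537


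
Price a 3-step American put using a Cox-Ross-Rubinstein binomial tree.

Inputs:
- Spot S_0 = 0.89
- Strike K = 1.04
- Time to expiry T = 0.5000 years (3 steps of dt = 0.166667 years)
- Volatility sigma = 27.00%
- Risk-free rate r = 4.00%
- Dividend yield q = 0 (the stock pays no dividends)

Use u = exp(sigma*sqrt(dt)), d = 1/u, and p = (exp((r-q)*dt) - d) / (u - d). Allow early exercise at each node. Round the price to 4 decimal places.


dt = T/N = 0.166667
u = exp(sigma*sqrt(dt)) = 1.116532; d = 1/u = 0.895631
p = (exp((r-q)*dt) - d) / (u - d) = 0.502751
Discount per step: exp(-r*dt) = 0.993356
Stock lattice S(k, i) with i counting down-moves:
  k=0: S(0,0) = 0.8900
  k=1: S(1,0) = 0.9937; S(1,1) = 0.7971
  k=2: S(2,0) = 1.1095; S(2,1) = 0.8900; S(2,2) = 0.7139
  k=3: S(3,0) = 1.2388; S(3,1) = 0.9937; S(3,2) = 0.7971; S(3,3) = 0.6394
Terminal payoffs V(N, i) = max(K - S_T, 0):
  V(3,0) = 0.000000; V(3,1) = 0.046287; V(3,2) = 0.242889; V(3,3) = 0.400594
Backward induction: V(k, i) = exp(-r*dt) * [p * V(k+1, i) + (1-p) * V(k+1, i+1)]; then take max(V_cont, immediate exercise) for American.
  V(2,0) = exp(-r*dt) * [p*0.000000 + (1-p)*0.046287] = 0.022863; exercise = 0.000000; V(2,0) = max -> 0.022863
  V(2,1) = exp(-r*dt) * [p*0.046287 + (1-p)*0.242889] = 0.143090; exercise = 0.150000; V(2,1) = max -> 0.150000
  V(2,2) = exp(-r*dt) * [p*0.242889 + (1-p)*0.400594] = 0.319172; exercise = 0.326083; V(2,2) = max -> 0.326083
  V(1,0) = exp(-r*dt) * [p*0.022863 + (1-p)*0.150000] = 0.085510; exercise = 0.046287; V(1,0) = max -> 0.085510
  V(1,1) = exp(-r*dt) * [p*0.150000 + (1-p)*0.326083] = 0.235978; exercise = 0.242889; V(1,1) = max -> 0.242889
  V(0,0) = exp(-r*dt) * [p*0.085510 + (1-p)*0.242889] = 0.162678; exercise = 0.150000; V(0,0) = max -> 0.162678

Answer: Price = V(0,0) = 0.1627


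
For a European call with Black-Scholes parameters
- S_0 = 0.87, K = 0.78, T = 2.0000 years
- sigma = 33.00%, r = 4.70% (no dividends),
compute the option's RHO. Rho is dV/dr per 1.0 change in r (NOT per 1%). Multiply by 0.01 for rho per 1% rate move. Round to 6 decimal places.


Answer: Rho = 0.823716

Derivation:
d1 = 0.6687500780; d2 = 0.2020596025
phi(d1) = 0.3190039268; exp(-qT) = 1.0000000000; exp(-rT) = 0.9102827622
N(d2) = 0.5800649355
Rho = K*T*exp(-rT)*N(d2) = 0.7800 * 2.0000 * 0.9102827622 * 0.5800649355 = 0.823716


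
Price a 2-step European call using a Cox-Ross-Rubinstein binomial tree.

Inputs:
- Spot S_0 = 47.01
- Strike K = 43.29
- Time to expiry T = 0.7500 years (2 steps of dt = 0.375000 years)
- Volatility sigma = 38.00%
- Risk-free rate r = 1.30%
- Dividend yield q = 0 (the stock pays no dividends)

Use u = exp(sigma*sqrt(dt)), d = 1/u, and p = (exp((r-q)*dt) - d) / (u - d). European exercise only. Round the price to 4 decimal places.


dt = T/N = 0.375000
u = exp(sigma*sqrt(dt)) = 1.262005; d = 1/u = 0.792390
p = (exp((r-q)*dt) - d) / (u - d) = 0.452492
Discount per step: exp(-r*dt) = 0.995137
Stock lattice S(k, i) with i counting down-moves:
  k=0: S(0,0) = 47.0100
  k=1: S(1,0) = 59.3268; S(1,1) = 37.2503
  k=2: S(2,0) = 74.8708; S(2,1) = 47.0100; S(2,2) = 29.5167
Terminal payoffs V(N, i) = max(S_T - K, 0):
  V(2,0) = 31.580758; V(2,1) = 3.720000; V(2,2) = 0.000000
Backward induction: V(k, i) = exp(-r*dt) * [p * V(k+1, i) + (1-p) * V(k+1, i+1)].
  V(1,0) = exp(-r*dt) * [p*31.580758 + (1-p)*3.720000] = 16.247368
  V(1,1) = exp(-r*dt) * [p*3.720000 + (1-p)*0.000000] = 1.675084
  V(0,0) = exp(-r*dt) * [p*16.247368 + (1-p)*1.675084] = 8.228712

Answer: Price = V(0,0) = 8.2287


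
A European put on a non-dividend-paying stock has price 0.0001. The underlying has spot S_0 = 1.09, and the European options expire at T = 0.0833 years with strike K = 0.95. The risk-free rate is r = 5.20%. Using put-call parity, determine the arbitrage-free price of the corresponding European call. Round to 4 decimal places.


Put-call parity: C - P = S_0 * exp(-qT) - K * exp(-rT).
S_0 * exp(-qT) = 1.0900 * 1.00000000 = 1.09000000
K * exp(-rT) = 0.9500 * 0.99567777 = 0.94589388
C = P + S*exp(-qT) - K*exp(-rT)
C = 0.0001 + 1.09000000 - 0.94589388 = 0.1442

Answer: Call price = 0.1442


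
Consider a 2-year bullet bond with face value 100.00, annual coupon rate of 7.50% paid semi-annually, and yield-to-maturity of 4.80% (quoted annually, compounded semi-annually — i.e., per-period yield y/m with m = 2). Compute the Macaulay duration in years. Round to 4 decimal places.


Coupon per period c = face * coupon_rate / m = 3.750000
Periods per year m = 2; per-period yield y/m = 0.024000
Number of cashflows N = 4
Cashflows (t years, CF_t, discount factor 1/(1+y/m)^(m*t), PV):
  t = 0.5000: CF_t = 3.750000, DF = 0.976562, PV = 3.662109
  t = 1.0000: CF_t = 3.750000, DF = 0.953674, PV = 3.576279
  t = 1.5000: CF_t = 3.750000, DF = 0.931323, PV = 3.492460
  t = 2.0000: CF_t = 103.750000, DF = 0.909495, PV = 94.360075
Price P = sum_t PV_t = 105.090923
Macaulay numerator sum_t t * PV_t:
  t * PV_t at t = 0.5000: 1.831055
  t * PV_t at t = 1.0000: 3.576279
  t * PV_t at t = 1.5000: 5.238689
  t * PV_t at t = 2.0000: 188.720151
Macaulay duration D = (sum_t t * PV_t) / P = 199.366173 / 105.090923 = 1.897083

Answer: Macaulay duration = 1.8971 years


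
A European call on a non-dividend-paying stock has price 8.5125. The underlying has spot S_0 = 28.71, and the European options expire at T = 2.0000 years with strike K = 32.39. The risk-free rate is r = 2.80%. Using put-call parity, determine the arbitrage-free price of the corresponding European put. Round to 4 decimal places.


Put-call parity: C - P = S_0 * exp(-qT) - K * exp(-rT).
S_0 * exp(-qT) = 28.7100 * 1.00000000 = 28.71000000
K * exp(-rT) = 32.3900 * 0.94553914 = 30.62601261
P = C - S*exp(-qT) + K*exp(-rT)
P = 8.5125 - 28.71000000 + 30.62601261 = 10.4285

Answer: Put price = 10.4285


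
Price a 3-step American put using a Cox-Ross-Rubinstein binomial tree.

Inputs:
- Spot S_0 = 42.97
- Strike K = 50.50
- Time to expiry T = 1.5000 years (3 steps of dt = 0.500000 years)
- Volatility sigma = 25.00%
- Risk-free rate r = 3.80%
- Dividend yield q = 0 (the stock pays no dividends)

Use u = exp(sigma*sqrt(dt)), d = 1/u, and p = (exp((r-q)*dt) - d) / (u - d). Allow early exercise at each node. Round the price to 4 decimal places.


dt = T/N = 0.500000
u = exp(sigma*sqrt(dt)) = 1.193365; d = 1/u = 0.837967
p = (exp((r-q)*dt) - d) / (u - d) = 0.509893
Discount per step: exp(-r*dt) = 0.981179
Stock lattice S(k, i) with i counting down-moves:
  k=0: S(0,0) = 42.9700
  k=1: S(1,0) = 51.2789; S(1,1) = 36.0074
  k=2: S(2,0) = 61.1944; S(2,1) = 42.9700; S(2,2) = 30.1730
  k=3: S(3,0) = 73.0272; S(3,1) = 51.2789; S(3,2) = 36.0074; S(3,3) = 25.2840
Terminal payoffs V(N, i) = max(K - S_T, 0):
  V(3,0) = 0.000000; V(3,1) = 0.000000; V(3,2) = 14.492563; V(3,3) = 25.215992
Backward induction: V(k, i) = exp(-r*dt) * [p * V(k+1, i) + (1-p) * V(k+1, i+1)]; then take max(V_cont, immediate exercise) for American.
  V(2,0) = exp(-r*dt) * [p*0.000000 + (1-p)*0.000000] = 0.000000; exercise = 0.000000; V(2,0) = max -> 0.000000
  V(2,1) = exp(-r*dt) * [p*0.000000 + (1-p)*14.492563] = 6.969227; exercise = 7.530000; V(2,1) = max -> 7.530000
  V(2,2) = exp(-r*dt) * [p*14.492563 + (1-p)*25.215992] = 19.376518; exercise = 20.326960; V(2,2) = max -> 20.326960
  V(1,0) = exp(-r*dt) * [p*0.000000 + (1-p)*7.530000] = 3.621049; exercise = 0.000000; V(1,0) = max -> 3.621049
  V(1,1) = exp(-r*dt) * [p*7.530000 + (1-p)*20.326960] = 13.542121; exercise = 14.492563; V(1,1) = max -> 14.492563
  V(0,0) = exp(-r*dt) * [p*3.621049 + (1-p)*14.492563] = 8.780824; exercise = 7.530000; V(0,0) = max -> 8.780824

Answer: Price = V(0,0) = 8.7808


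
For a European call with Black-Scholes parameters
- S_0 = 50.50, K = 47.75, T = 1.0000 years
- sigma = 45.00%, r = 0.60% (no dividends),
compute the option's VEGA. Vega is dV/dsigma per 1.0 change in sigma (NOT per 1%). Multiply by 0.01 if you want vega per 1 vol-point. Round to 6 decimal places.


d1 = 0.3627650430; d2 = -0.0872349570
phi(d1) = 0.3735371662; exp(-qT) = 1.0000000000; exp(-rT) = 0.9940179641
Vega = S * exp(-qT) * phi(d1) * sqrt(T) = 50.5000 * 1.0000000000 * 0.3735371662 * 1.0000000000 = 18.863627

Answer: Vega = 18.863627


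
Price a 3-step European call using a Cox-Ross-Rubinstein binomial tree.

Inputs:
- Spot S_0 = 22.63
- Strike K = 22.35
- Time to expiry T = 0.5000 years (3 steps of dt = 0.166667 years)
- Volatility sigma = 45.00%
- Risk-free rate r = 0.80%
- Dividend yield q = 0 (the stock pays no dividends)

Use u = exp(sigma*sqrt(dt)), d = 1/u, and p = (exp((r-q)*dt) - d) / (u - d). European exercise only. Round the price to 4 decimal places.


dt = T/N = 0.166667
u = exp(sigma*sqrt(dt)) = 1.201669; d = 1/u = 0.832176
p = (exp((r-q)*dt) - d) / (u - d) = 0.457812
Discount per step: exp(-r*dt) = 0.998668
Stock lattice S(k, i) with i counting down-moves:
  k=0: S(0,0) = 22.6300
  k=1: S(1,0) = 27.1938; S(1,1) = 18.8321
  k=2: S(2,0) = 32.6779; S(2,1) = 22.6300; S(2,2) = 15.6716
  k=3: S(3,0) = 39.2681; S(3,1) = 27.1938; S(3,2) = 18.8321; S(3,3) = 13.0416
Terminal payoffs V(N, i) = max(S_T - K, 0):
  V(3,0) = 16.918067; V(3,1) = 4.843778; V(3,2) = 0.000000; V(3,3) = 0.000000
Backward induction: V(k, i) = exp(-r*dt) * [p * V(k+1, i) + (1-p) * V(k+1, i+1)].
  V(2,0) = exp(-r*dt) * [p*16.918067 + (1-p)*4.843778] = 10.357710
  V(2,1) = exp(-r*dt) * [p*4.843778 + (1-p)*0.000000] = 2.214584
  V(2,2) = exp(-r*dt) * [p*0.000000 + (1-p)*0.000000] = 0.000000
  V(1,0) = exp(-r*dt) * [p*10.357710 + (1-p)*2.214584] = 5.934684
  V(1,1) = exp(-r*dt) * [p*2.214584 + (1-p)*0.000000] = 1.012512
  V(0,0) = exp(-r*dt) * [p*5.934684 + (1-p)*1.012512] = 3.261588

Answer: Price = V(0,0) = 3.2616
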